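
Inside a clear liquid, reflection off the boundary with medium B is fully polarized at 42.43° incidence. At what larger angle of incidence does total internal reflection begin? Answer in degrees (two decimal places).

θ_c ≈ 66.08°

tan θ_B = n₂/n₁ = tan 42.43° = 0.9141.
Total internal reflection: sin θ_c = n₂/n₁ = 0.9141.
θ_c = arcsin(0.9141) = 66.08°.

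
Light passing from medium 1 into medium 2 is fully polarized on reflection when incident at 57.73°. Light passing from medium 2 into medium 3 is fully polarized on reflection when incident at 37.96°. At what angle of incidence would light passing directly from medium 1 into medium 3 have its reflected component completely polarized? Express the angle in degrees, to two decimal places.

Each Brewster angle gives a ratio: n₂/n₁ = tan 57.73° = 1.5837, n₃/n₂ = tan 37.96° = 0.7802.
So n₃/n₁ = (n₂/n₁)(n₃/n₂) = 1.5837 × 0.7802 = 1.2355.
θ_B(1→3) = arctan(1.2355) = 51.01°.

θ_B ≈ 51.01°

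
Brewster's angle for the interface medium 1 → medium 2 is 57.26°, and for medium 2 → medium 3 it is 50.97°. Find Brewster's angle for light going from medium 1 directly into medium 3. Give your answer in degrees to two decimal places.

n₂/n₁ = tan 57.26° = 1.5553 and n₃/n₂ = tan 50.97° = 1.2336.
Multiplying, n₃/n₁ = 1.5553 × 1.2336 = 1.9185, and θ_B(1→3) = arctan 1.9185 = 62.47°.

θ_B ≈ 62.47°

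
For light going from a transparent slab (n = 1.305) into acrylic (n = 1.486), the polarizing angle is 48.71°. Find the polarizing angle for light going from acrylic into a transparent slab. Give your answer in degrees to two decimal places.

The two Brewster angles are complementary: θ_B' = 90° − θ_B = 90° − 48.71° = 41.29°.

θ_B' ≈ 41.29°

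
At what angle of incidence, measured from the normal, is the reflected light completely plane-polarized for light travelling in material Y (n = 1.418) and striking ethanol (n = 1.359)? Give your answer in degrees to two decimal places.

Here n₂/n₁ = 1.359/1.418 = 0.9584, and Brewster's law gives tan θ_B = n₂/n₁. Taking the arctangent, θ_B = 43.78°.

θ_B ≈ 43.78°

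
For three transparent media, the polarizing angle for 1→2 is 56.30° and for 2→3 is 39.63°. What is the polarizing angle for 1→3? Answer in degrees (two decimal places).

tan θ_B(1→2) = n₂/n₁ = tan 56.30° = 1.4994.
tan θ_B(2→3) = n₃/n₂ = tan 39.63° = 0.8282.
Multiplying, n₃/n₁ = 1.4994 × 0.8282 = 1.2418, and θ_B(1→3) = arctan 1.2418 = 51.16°.

θ_B ≈ 51.16°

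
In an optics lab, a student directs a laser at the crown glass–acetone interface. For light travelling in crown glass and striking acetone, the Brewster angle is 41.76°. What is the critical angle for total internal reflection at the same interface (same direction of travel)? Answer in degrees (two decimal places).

n₂/n₁ = tan 41.76° = 0.8928; the critical angle satisfies sin θ_c = n₂/n₁.
θ_c = arcsin(0.8928) = 63.23°.

θ_c ≈ 63.23°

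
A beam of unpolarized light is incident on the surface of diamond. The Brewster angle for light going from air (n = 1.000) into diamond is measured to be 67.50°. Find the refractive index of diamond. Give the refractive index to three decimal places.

n ≈ 2.414

Brewster's law: tan θ_B = n₂/n₁ (light incident in air, refracted into diamond).
n₂ = n₁ tan θ_B = 1.000 × tan 67.50° = 2.414.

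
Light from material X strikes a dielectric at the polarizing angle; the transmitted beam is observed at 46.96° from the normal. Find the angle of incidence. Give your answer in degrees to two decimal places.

At Brewster's angle the reflected and refracted rays are perpendicular, so θ_B + θ_t = 90°.
θ_B = 90° − 46.96° = 43.04°.

θ_B ≈ 43.04°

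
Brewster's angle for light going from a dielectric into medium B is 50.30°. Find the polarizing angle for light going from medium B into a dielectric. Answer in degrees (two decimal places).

The two Brewster angles are complementary: θ_B' = 90° − θ_B = 90° − 50.30° = 39.70°.

θ_B' ≈ 39.70°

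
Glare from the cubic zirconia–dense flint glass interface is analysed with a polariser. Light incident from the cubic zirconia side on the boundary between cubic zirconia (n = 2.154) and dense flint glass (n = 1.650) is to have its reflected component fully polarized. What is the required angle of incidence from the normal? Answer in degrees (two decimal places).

Here n₂/n₁ = 1.650/2.154 = 0.7660, and Brewster's law gives tan θ_B = n₂/n₁.
So θ_B = arctan 0.7660 = 37.45°.

θ_B ≈ 37.45°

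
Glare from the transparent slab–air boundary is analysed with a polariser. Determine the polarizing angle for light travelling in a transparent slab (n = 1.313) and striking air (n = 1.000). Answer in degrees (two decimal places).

θ_B ≈ 37.29°

Here n₂/n₁ = 1.000/1.313 = 0.7616, and Brewster's law gives tan θ_B = n₂/n₁.
θ_B = arctan(0.7616) = 37.29°.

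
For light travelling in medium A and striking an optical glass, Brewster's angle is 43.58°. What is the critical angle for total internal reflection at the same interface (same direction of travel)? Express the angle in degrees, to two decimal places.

θ_c ≈ 72.11°

n₂/n₁ = tan 43.58° = 0.9516; the critical angle satisfies sin θ_c = n₂/n₁.
θ_c = arcsin(0.9516) = 72.11°.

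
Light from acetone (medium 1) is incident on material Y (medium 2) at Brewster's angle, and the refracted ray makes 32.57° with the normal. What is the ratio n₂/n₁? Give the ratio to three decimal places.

At Brewster incidence θ_B = 90° − θ_t = 90° − 32.57° = 57.43°.
tan θ_B = n₂/n₁, so n₂/n₁ = tan 57.43° = 1.565.

n₂/n₁ ≈ 1.565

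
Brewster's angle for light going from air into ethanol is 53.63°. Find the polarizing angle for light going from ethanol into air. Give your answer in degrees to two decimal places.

θ_B' ≈ 36.37°

tan θ_B' = n₁/n₂ = 1/tan θ_B, so θ_B' = 90° − θ_B.
θ_B' = 90° − 53.63° = 36.37°.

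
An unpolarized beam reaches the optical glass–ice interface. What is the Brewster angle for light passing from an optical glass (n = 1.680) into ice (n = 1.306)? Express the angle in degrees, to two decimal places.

θ_B ≈ 37.86°

At Brewster's angle the reflected and refracted rays are perpendicular, which with Snell's law gives tan θ_B = n₂/n₁.
Here n₂/n₁ = 1.306/1.680 = 0.7774, and Brewster's law gives tan θ_B = n₂/n₁.
So θ_B = arctan 0.7774 = 37.86°.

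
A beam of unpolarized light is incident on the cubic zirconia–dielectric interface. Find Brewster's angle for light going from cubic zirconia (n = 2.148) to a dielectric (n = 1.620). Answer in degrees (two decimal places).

θ_B ≈ 37.02°

At Brewster's angle the reflected and refracted rays are perpendicular, which with Snell's law gives tan θ_B = n₂/n₁.
Brewster's condition: tan θ_B = n₂/n₁ = 1.620/2.148 = 0.7542. Taking the arctangent, θ_B = 37.02°.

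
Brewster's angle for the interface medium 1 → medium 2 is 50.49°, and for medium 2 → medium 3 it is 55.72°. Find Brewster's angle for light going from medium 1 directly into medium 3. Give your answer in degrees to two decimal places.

n₂/n₁ = tan 50.49° = 1.2127 and n₃/n₂ = tan 55.72° = 1.4670.
Multiplying, n₃/n₁ = 1.2127 × 1.4670 = 1.7790, and θ_B(1→3) = arctan 1.7790 = 60.66°.

θ_B ≈ 60.66°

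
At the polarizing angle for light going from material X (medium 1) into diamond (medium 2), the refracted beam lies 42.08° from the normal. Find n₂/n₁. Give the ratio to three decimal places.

At Brewster incidence θ_B = 90° − θ_t = 90° − 42.08° = 47.92°.
Then n₂/n₁ = tan θ_B = tan 47.92° = 1.107.

n₂/n₁ ≈ 1.107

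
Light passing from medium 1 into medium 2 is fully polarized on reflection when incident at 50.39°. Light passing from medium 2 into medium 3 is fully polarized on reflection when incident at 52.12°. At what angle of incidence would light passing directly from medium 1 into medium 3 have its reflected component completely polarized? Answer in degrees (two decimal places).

tan θ_B(1→2) = n₂/n₁ = tan 50.39° = 1.2084.
tan θ_B(2→3) = n₃/n₂ = tan 52.12° = 1.2855.
So n₃/n₁ = (n₂/n₁)(n₃/n₂) = 1.2084 × 1.2855 = 1.5533.
θ_B(1→3) = arctan(1.5533) = 57.23°.

θ_B ≈ 57.23°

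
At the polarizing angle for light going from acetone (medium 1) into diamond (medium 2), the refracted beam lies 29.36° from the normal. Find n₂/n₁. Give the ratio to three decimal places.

At Brewster incidence θ_B = 90° − θ_t = 90° − 29.36° = 60.64°.
tan θ_B = n₂/n₁, so n₂/n₁ = tan 60.64° = 1.778.

n₂/n₁ ≈ 1.778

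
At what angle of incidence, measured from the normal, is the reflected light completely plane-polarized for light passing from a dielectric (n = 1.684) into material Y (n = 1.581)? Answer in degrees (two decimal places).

Brewster's condition: tan θ_B = n₂/n₁ = 1.581/1.684 = 0.9388. Taking the arctangent, θ_B = 43.19°.

θ_B ≈ 43.19°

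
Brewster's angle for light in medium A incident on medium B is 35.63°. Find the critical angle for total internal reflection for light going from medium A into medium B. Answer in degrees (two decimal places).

From Brewster, n₂/n₁ = tan θ_B = tan 35.63° = 0.7167.
Then sin θ_c = n₂/n₁ = 0.7167, so θ_c = arcsin 0.7167 = 45.78°.

θ_c ≈ 45.78°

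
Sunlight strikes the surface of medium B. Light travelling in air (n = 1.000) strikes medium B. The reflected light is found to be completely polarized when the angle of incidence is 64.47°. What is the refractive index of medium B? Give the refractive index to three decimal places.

Full polarization of the reflected beam means tan θ_B = n₂/n₁, where n₁ is the incident medium (air).
n₂ = n₁ tan θ_B = 1.000 × tan 64.47° = 2.094.

n ≈ 2.094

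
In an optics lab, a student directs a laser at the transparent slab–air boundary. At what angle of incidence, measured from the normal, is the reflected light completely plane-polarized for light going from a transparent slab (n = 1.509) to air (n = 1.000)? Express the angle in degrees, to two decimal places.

At Brewster's angle the reflected and refracted rays are perpendicular, which with Snell's law gives tan θ_B = n₂/n₁.
Brewster's condition: tan θ_B = n₂/n₁ = 1.000/1.509 = 0.6627.
So θ_B = arctan 0.6627 = 33.53°.

θ_B ≈ 33.53°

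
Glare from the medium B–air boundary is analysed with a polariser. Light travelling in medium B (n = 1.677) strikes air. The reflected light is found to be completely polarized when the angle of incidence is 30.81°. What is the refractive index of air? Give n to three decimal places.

Full polarization of the reflected beam means tan θ_B = n₂/n₁, where n₁ is the incident medium (medium B).
n₂ = n₁ tan θ_B = 1.677 × tan 30.81° = 1.000.

n ≈ 1.000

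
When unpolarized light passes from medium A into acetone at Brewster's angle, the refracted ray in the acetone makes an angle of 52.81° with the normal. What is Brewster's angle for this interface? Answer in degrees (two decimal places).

Brewster's condition makes the reflected and refracted beams perpendicular: θ_B + θ_t = 90°.
θ_B = 90° − 52.81° = 37.19°.

θ_B ≈ 37.19°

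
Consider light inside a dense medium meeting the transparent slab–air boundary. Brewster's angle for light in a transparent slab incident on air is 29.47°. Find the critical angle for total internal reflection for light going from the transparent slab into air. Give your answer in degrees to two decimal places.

From Brewster, n₂/n₁ = tan θ_B = tan 29.47° = 0.5651.
Then sin θ_c = n₂/n₁ = 0.5651, so θ_c = arcsin 0.5651 = 34.41°.

θ_c ≈ 34.41°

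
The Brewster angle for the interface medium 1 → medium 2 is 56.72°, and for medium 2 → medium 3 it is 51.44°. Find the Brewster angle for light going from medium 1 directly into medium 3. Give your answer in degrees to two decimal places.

n₂/n₁ = tan 56.72° = 1.5235 and n₃/n₂ = tan 51.44° = 1.2545.
n₃/n₁ = 1.9112. Then tan θ_B(1→3) = n₃/n₁, so θ_B(1→3) = arctan(1.9112) = 62.38°.

θ_B ≈ 62.38°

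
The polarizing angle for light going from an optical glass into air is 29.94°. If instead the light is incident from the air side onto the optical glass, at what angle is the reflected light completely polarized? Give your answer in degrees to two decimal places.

θ_B' ≈ 60.06°

The two Brewster angles are complementary: θ_B' = 90° − θ_B = 90° − 29.94° = 60.06°.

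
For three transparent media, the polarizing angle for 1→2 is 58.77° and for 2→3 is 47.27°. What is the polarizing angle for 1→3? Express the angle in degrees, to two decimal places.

Each Brewster angle gives a ratio: n₂/n₁ = tan 58.77° = 1.6492, n₃/n₂ = tan 47.27° = 1.0826.
n₃/n₁ = 1.7854. Then tan θ_B(1→3) = n₃/n₁, so θ_B(1→3) = arctan(1.7854) = 60.75°.

θ_B ≈ 60.75°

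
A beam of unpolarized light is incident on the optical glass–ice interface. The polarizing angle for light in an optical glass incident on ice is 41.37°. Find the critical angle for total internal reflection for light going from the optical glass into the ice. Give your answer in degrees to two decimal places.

From Brewster, n₂/n₁ = tan θ_B = tan 41.37° = 0.8807.
Then sin θ_c = n₂/n₁ = 0.8807, so θ_c = arcsin 0.8807 = 61.73°.

θ_c ≈ 61.73°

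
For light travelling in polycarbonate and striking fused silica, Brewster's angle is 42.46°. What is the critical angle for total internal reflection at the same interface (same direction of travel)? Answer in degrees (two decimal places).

θ_c ≈ 66.21°

n₂/n₁ = tan 42.46° = 0.9150; the critical angle satisfies sin θ_c = n₂/n₁.
θ_c = arcsin(0.9150) = 66.21°.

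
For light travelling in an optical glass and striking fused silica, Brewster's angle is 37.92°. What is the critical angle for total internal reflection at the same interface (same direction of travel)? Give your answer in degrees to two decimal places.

θ_c ≈ 51.17°

From Brewster, n₂/n₁ = tan θ_B = tan 37.92° = 0.7790.
Then sin θ_c = n₂/n₁ = 0.7790, so θ_c = arcsin 0.7790 = 51.17°.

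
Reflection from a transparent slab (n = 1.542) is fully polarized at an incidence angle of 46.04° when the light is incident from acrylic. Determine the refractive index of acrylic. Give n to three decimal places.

At the Brewster angle, tan θ_B = n₂/n₁ with n₁ on the incident side (acrylic) and n₂ on the transmitted side (a transparent slab).
n₁ = n₂ / tan θ_B = 1.542 / tan 46.04° = 1.487.

n ≈ 1.487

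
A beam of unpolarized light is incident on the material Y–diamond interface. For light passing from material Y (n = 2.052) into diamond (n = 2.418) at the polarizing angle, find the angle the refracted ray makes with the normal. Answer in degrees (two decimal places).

θ_t ≈ 40.32°

tan θ_B = n₂/n₁ = 2.418/2.052 = 1.1784, so θ_B = 49.68°.
At Brewster's angle the reflected and refracted rays are perpendicular, so θ_t = 90° − θ_B = 90° − 49.68° = 40.32°.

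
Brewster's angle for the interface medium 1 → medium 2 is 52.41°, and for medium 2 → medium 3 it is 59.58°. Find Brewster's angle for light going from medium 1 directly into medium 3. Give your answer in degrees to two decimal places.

Each Brewster angle gives a ratio: n₂/n₁ = tan 52.41° = 1.2990, n₃/n₂ = tan 59.58° = 1.7031.
n₃/n₁ = 2.2123. Then tan θ_B(1→3) = n₃/n₁, so θ_B(1→3) = arctan(2.2123) = 65.68°.

θ_B ≈ 65.68°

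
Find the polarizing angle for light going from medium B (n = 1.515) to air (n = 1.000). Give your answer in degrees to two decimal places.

At Brewster's angle the reflected and refracted rays are perpendicular, which with Snell's law gives tan θ_B = n₂/n₁.
tan θ_B = n₂/n₁ = 1.000/1.515 = 0.6601.
So θ_B = arctan 0.6601 = 33.43°.

θ_B ≈ 33.43°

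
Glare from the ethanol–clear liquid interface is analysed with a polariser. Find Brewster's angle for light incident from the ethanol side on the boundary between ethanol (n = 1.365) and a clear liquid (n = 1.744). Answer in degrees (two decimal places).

At Brewster's angle the reflected and refracted rays are perpendicular, which with Snell's law gives tan θ_B = n₂/n₁.
tan θ_B = n₂/n₁ = 1.744/1.365 = 1.2777. Taking the arctangent, θ_B = 51.95°.

θ_B ≈ 51.95°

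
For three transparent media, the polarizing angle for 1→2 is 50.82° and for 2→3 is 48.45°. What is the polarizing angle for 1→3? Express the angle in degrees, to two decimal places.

θ_B ≈ 54.16°

Each Brewster angle gives a ratio: n₂/n₁ = tan 50.82° = 1.2270, n₃/n₂ = tan 48.45° = 1.1283.
Multiplying, n₃/n₁ = 1.2270 × 1.1283 = 1.3844, and θ_B(1→3) = arctan 1.3844 = 54.16°.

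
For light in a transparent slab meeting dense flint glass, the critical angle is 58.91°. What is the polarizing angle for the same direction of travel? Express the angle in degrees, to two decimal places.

n₂/n₁ = sin θ_c = sin 58.91° = 0.8564.
tan θ_B equals the same ratio, so θ_B = arctan(0.8564) = 40.58°.

θ_B ≈ 40.58°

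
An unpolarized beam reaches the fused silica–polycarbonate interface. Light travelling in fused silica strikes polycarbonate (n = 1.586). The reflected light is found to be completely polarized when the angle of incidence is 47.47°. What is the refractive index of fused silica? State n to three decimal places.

n ≈ 1.455

At the Brewster angle, tan θ_B = n₂/n₁ with n₁ on the incident side (fused silica) and n₂ on the transmitted side (polycarbonate).
n₁ = n₂ / tan θ_B = 1.586 / tan 47.47° = 1.455.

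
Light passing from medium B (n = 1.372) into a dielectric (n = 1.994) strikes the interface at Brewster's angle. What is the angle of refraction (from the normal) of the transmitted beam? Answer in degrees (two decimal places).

First find Brewster's angle: tan θ_B = 1.994/1.372 = 1.4534, giving θ_B = 55.47°.
The refracted ray is perpendicular to the reflected ray, so θ_t = 90° − θ_B = 34.53°.

θ_t ≈ 34.53°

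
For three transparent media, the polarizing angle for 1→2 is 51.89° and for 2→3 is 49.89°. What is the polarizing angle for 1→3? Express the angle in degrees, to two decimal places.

n₂/n₁ = tan 51.89° = 1.2749 and n₃/n₂ = tan 49.89° = 1.1871.
Multiplying, n₃/n₁ = 1.2749 × 1.1871 = 1.5134, and θ_B(1→3) = arctan 1.5134 = 56.55°.

θ_B ≈ 56.55°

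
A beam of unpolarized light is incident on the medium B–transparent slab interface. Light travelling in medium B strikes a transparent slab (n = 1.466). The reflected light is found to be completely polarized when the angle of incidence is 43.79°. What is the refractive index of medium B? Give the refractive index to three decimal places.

Full polarization of the reflected beam means tan θ_B = n₂/n₁, where n₁ is the incident medium (medium B).
n₁ = n₂ / tan θ_B = 1.466 / tan 43.79° = 1.529.

n ≈ 1.529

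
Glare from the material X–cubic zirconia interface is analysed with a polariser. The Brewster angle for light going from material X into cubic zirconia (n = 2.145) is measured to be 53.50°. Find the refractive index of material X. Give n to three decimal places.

Brewster's law: tan θ_B = n₂/n₁ (light incident in material X, refracted into cubic zirconia).
n₁ = n₂ / tan θ_B = 2.145 / tan 53.50° = 1.587.

n ≈ 1.587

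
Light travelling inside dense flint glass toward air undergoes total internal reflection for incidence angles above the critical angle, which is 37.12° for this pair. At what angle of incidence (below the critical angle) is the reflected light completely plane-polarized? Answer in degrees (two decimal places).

θ_B ≈ 31.11°

At the critical angle sin θ_c = n₂/n₁, giving n₂/n₁ = sin 37.12° = 0.6035.
Then tan θ_B = n₂/n₁ = 0.6035, so θ_B = arctan 0.6035 = 31.11°.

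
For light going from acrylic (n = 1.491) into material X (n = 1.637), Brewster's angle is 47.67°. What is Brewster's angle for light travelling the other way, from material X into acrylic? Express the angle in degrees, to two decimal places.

θ_B' ≈ 42.33°

tan θ_B' = n₁/n₂ = 1/tan θ_B, so θ_B' = 90° − θ_B.
θ_B' = 90° − 47.67° = 42.33°.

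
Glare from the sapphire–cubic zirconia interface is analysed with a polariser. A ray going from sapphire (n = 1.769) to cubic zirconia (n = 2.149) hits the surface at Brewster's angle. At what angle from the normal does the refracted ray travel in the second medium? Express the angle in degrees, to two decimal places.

θ_B = arctan(n₂/n₁) = arctan(2.149/1.769) = 50.54°.
The refracted ray is perpendicular to the reflected ray, so θ_t = 90° − θ_B = 39.46°.

θ_t ≈ 39.46°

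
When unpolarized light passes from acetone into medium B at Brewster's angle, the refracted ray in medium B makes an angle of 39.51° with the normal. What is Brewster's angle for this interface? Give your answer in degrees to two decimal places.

θ_B ≈ 50.49°

At Brewster's angle the reflected and refracted rays are perpendicular, so θ_B + θ_t = 90°.
θ_B = 90° − 39.51° = 50.49°.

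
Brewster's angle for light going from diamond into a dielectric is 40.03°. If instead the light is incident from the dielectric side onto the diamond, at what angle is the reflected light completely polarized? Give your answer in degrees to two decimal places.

θ_B' ≈ 49.97°

Reversing the direction swaps n₁ and n₂, so tan θ_B' = 1/tan θ_B and θ_B' = 90° − θ_B.
Hence θ_B' = 90° − 40.03° = 49.97°.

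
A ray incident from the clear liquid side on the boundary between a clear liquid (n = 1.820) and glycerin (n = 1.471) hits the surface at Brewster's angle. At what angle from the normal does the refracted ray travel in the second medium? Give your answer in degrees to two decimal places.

First find Brewster's angle: tan θ_B = 1.471/1.820 = 0.8082, giving θ_B = 38.95°.
The refracted ray is perpendicular to the reflected ray, so θ_t = 90° − θ_B = 51.05°.

θ_t ≈ 51.05°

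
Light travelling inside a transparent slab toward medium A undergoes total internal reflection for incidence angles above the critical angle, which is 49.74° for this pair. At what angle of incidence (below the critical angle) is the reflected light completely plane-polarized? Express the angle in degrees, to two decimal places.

θ_B ≈ 37.35°

sin θ_c = n₂/n₁, so n₂/n₁ = sin 49.74° = 0.7631.
Brewster: tan θ_B = n₂/n₁ = 0.7631.
θ_B = arctan(0.7631) = 37.35°.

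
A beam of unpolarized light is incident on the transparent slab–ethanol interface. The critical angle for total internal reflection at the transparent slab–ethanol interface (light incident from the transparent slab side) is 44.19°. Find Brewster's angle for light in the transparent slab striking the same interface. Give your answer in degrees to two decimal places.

θ_B ≈ 34.88°

n₂/n₁ = sin θ_c = sin 44.19° = 0.6970.
tan θ_B equals the same ratio, so θ_B = arctan(0.6970) = 34.88°.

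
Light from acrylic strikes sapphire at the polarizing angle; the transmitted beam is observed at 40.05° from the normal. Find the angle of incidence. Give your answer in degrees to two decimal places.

θ_B ≈ 49.95°

At Brewster's angle the reflected and refracted rays are perpendicular, so θ_B + θ_t = 90°.
So θ_B = 90° − θ_t = 90° − 40.05° = 49.95°.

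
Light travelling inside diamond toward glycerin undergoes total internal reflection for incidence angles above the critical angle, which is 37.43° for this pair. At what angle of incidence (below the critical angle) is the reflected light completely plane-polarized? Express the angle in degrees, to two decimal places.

θ_B ≈ 31.29°

At the critical angle sin θ_c = n₂/n₁, giving n₂/n₁ = sin 37.43° = 0.6078.
Then tan θ_B = n₂/n₁ = 0.6078, so θ_B = arctan 0.6078 = 31.29°.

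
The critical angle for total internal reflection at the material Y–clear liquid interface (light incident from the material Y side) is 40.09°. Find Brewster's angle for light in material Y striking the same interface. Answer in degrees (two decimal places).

n₂/n₁ = sin θ_c = sin 40.09° = 0.6440.
tan θ_B equals the same ratio, so θ_B = arctan(0.6440) = 32.78°.

θ_B ≈ 32.78°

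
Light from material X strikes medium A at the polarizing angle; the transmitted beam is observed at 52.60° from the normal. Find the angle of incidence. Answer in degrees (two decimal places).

θ_B ≈ 37.40°

Since the reflected and refracted rays are at right angles at the polarizing angle, θ_B + θ_t = 90°.
So θ_B = 90° − θ_t = 90° − 52.60° = 37.40°.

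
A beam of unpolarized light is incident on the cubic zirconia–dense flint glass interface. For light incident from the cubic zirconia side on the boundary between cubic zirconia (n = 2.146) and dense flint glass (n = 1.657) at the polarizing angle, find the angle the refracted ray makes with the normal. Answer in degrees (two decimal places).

tan θ_B = n₂/n₁ = 1.657/2.146 = 0.7721, so θ_B = 37.67°.
At Brewster's angle the reflected and refracted rays are perpendicular, so θ_t = 90° − θ_B = 90° − 37.67° = 52.33°.

θ_t ≈ 52.33°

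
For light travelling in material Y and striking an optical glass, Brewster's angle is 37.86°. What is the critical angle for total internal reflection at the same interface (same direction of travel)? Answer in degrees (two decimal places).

tan θ_B = n₂/n₁ = tan 37.86° = 0.7774.
Total internal reflection: sin θ_c = n₂/n₁ = 0.7774.
θ_c = arcsin(0.7774) = 51.02°.

θ_c ≈ 51.02°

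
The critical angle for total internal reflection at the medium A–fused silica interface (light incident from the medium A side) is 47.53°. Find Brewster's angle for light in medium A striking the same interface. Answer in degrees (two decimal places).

θ_B ≈ 36.41°

sin θ_c = n₂/n₁, so n₂/n₁ = sin 47.53° = 0.7376.
Brewster: tan θ_B = n₂/n₁ = 0.7376.
θ_B = arctan(0.7376) = 36.41°.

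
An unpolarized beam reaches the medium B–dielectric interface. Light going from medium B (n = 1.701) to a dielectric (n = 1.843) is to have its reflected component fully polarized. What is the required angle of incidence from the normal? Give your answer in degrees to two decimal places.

θ_B ≈ 47.29°

Here n₂/n₁ = 1.843/1.701 = 1.0835, and Brewster's law gives tan θ_B = n₂/n₁.
So θ_B = arctan 1.0835 = 47.29°.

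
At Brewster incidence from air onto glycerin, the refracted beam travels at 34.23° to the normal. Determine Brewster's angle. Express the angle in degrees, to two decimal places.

Brewster's condition makes the reflected and refracted beams perpendicular: θ_B + θ_t = 90°.
θ_B = 90° − 34.23° = 55.77°.

θ_B ≈ 55.77°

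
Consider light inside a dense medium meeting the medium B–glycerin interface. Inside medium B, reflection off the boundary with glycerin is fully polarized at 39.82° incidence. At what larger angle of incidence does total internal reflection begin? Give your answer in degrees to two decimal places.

tan θ_B = n₂/n₁ = tan 39.82° = 0.8338.
Total internal reflection: sin θ_c = n₂/n₁ = 0.8338.
θ_c = arcsin(0.8338) = 56.49°.

θ_c ≈ 56.49°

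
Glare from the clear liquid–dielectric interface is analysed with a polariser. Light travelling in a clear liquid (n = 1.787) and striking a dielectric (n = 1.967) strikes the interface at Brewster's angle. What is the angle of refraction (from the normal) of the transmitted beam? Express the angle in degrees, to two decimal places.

θ_t ≈ 42.25°

tan θ_B = n₂/n₁ = 1.967/1.787 = 1.1007, so θ_B = 47.75°.
The refracted ray is perpendicular to the reflected ray, so θ_t = 90° − θ_B = 42.25°.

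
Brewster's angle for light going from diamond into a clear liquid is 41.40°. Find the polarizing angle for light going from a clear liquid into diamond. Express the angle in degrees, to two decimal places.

Reversing the direction swaps n₁ and n₂, so tan θ_B' = 1/tan θ_B and θ_B' = 90° − θ_B.
Hence θ_B' = 90° − 41.40° = 48.60°.

θ_B' ≈ 48.60°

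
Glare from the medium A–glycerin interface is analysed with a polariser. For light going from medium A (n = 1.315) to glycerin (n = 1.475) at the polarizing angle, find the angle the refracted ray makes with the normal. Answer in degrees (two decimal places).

θ_t ≈ 41.72°

θ_B = arctan(n₂/n₁) = arctan(1.475/1.315) = 48.28°.
At Brewster's angle the reflected and refracted rays are perpendicular, so θ_t = 90° − θ_B = 90° − 48.28° = 41.72°.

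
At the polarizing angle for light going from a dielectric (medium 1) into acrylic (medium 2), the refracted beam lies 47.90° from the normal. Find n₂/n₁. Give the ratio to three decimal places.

n₂/n₁ ≈ 0.904

At Brewster incidence θ_B = 90° − θ_t = 90° − 47.90° = 42.10°.
Then n₂/n₁ = tan θ_B = tan 42.10° = 0.904.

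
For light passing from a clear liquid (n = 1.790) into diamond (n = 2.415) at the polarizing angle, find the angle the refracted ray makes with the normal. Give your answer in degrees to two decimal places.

tan θ_B = n₂/n₁ = 2.415/1.790 = 1.3492, so θ_B = 53.45°.
Since θ_B + θ_t = 90° at Brewster incidence, θ_t = 90° − 53.45° = 36.55°.

θ_t ≈ 36.55°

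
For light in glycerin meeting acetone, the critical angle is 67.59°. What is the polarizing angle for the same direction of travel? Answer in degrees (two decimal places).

At the critical angle sin θ_c = n₂/n₁, giving n₂/n₁ = sin 67.59° = 0.9245.
Then tan θ_B = n₂/n₁ = 0.9245, so θ_B = arctan 0.9245 = 42.75°.

θ_B ≈ 42.75°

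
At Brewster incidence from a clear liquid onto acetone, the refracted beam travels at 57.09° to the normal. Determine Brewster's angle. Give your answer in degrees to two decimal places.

θ_B ≈ 32.91°

At Brewster's angle the reflected and refracted rays are perpendicular, so θ_B + θ_t = 90°.
θ_B = 90° − 57.09° = 32.91°.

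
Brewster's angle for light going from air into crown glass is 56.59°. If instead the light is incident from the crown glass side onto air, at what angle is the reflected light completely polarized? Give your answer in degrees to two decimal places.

θ_B' ≈ 33.41°

The two Brewster angles are complementary: θ_B' = 90° − θ_B = 90° − 56.59° = 33.41°.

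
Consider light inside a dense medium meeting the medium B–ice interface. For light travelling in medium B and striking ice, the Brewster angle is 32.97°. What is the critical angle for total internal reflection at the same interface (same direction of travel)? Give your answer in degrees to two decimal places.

tan θ_B = n₂/n₁ = tan 32.97° = 0.6487.
Total internal reflection: sin θ_c = n₂/n₁ = 0.6487.
θ_c = arcsin(0.6487) = 40.44°.

θ_c ≈ 40.44°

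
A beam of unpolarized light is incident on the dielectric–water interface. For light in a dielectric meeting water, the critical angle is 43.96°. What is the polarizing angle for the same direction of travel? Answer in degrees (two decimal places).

θ_B ≈ 34.77°

At the critical angle sin θ_c = n₂/n₁, giving n₂/n₁ = sin 43.96° = 0.6942.
Then tan θ_B = n₂/n₁ = 0.6942, so θ_B = arctan 0.6942 = 34.77°.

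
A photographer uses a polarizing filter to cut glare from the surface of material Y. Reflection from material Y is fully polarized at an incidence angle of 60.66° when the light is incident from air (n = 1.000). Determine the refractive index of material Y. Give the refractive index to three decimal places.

At Brewster's angle, tan θ_B = n₂/n₁ with n₁ on the incident side (air) and n₂ on the transmitted side (material Y).
n₂ = n₁ tan θ_B = 1.000 × tan 60.66° = 1.779.

n ≈ 1.779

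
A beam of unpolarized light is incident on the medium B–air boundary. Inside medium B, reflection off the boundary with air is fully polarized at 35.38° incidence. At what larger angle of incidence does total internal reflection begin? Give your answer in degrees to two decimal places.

θ_c ≈ 45.25°

tan θ_B = n₂/n₁ = tan 35.38° = 0.7101.
Total internal reflection: sin θ_c = n₂/n₁ = 0.7101.
θ_c = arcsin(0.7101) = 45.25°.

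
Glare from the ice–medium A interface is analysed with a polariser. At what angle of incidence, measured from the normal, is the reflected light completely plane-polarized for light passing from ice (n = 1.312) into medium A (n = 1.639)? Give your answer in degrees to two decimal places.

tan θ_B = n₂/n₁ = 1.639/1.312 = 1.2492.
θ_B = arctan(1.2492) = 51.32°.

θ_B ≈ 51.32°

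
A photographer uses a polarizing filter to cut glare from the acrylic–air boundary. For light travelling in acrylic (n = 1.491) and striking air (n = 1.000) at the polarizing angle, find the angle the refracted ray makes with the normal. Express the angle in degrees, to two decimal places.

tan θ_B = n₂/n₁ = 1.000/1.491 = 0.6707, so θ_B = 33.85°.
At Brewster's angle the reflected and refracted rays are perpendicular, so θ_t = 90° − θ_B = 90° − 33.85° = 56.15°.

θ_t ≈ 56.15°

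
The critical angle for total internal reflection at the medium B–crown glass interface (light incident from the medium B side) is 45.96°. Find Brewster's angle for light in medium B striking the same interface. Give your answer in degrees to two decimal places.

sin θ_c = n₂/n₁, so n₂/n₁ = sin 45.96° = 0.7189.
Brewster: tan θ_B = n₂/n₁ = 0.7189.
θ_B = arctan(0.7189) = 35.71°.

θ_B ≈ 35.71°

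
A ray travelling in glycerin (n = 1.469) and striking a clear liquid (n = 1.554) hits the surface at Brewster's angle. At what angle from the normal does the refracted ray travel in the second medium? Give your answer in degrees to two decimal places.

θ_t ≈ 43.39°

θ_B = arctan(n₂/n₁) = arctan(1.554/1.469) = 46.61°.
At Brewster's angle the reflected and refracted rays are perpendicular, so θ_t = 90° − θ_B = 90° − 46.61° = 43.39°.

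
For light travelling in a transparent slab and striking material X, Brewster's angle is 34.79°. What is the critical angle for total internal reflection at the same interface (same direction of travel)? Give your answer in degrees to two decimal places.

tan θ_B = n₂/n₁ = tan 34.79° = 0.6948.
Total internal reflection: sin θ_c = n₂/n₁ = 0.6948.
θ_c = arcsin(0.6948) = 44.01°.

θ_c ≈ 44.01°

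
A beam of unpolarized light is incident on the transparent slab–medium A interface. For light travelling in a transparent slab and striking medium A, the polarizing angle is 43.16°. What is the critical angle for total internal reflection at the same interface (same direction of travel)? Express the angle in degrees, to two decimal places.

tan θ_B = n₂/n₁ = tan 43.16° = 0.9377.
Total internal reflection: sin θ_c = n₂/n₁ = 0.9377.
θ_c = arcsin(0.9377) = 69.68°.

θ_c ≈ 69.68°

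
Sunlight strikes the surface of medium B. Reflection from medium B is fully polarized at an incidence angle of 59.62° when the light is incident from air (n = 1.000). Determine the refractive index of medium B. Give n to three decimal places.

n ≈ 1.706

Full polarization of the reflected beam means tan θ_B = n₂/n₁, where n₁ is the incident medium (air).
n₂ = n₁ tan θ_B = 1.000 × tan 59.62° = 1.706.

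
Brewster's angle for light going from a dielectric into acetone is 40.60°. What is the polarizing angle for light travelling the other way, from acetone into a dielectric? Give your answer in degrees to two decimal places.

Reversing the direction swaps n₁ and n₂, so tan θ_B' = 1/tan θ_B and θ_B' = 90° − θ_B.
Hence θ_B' = 90° − 40.60° = 49.40°.

θ_B' ≈ 49.40°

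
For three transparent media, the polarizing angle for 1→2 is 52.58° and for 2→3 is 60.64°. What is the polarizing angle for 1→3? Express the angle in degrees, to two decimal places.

Each Brewster angle gives a ratio: n₂/n₁ = tan 52.58° = 1.3070, n₃/n₂ = tan 60.64° = 1.7776.
So n₃/n₁ = (n₂/n₁)(n₃/n₂) = 1.3070 × 1.7776 = 2.3233.
θ_B(1→3) = arctan(2.3233) = 66.71°.

θ_B ≈ 66.71°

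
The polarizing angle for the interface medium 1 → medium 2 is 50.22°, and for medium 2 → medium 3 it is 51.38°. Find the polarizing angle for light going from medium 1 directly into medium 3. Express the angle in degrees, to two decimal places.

θ_B ≈ 56.37°

n₂/n₁ = tan 50.22° = 1.2011 and n₃/n₂ = tan 51.38° = 1.2518.
Multiplying, n₃/n₁ = 1.2011 × 1.2518 = 1.5035, and θ_B(1→3) = arctan 1.5035 = 56.37°.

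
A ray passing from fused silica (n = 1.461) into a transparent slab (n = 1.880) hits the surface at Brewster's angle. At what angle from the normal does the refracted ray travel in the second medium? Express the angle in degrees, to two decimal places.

tan θ_B = n₂/n₁ = 1.880/1.461 = 1.2868, so θ_B = 52.15°.
The refracted ray is perpendicular to the reflected ray, so θ_t = 90° − θ_B = 37.85°.

θ_t ≈ 37.85°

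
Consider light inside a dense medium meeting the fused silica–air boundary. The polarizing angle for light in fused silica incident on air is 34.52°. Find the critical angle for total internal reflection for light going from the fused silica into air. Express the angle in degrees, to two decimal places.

n₂/n₁ = tan 34.52° = 0.6878; the critical angle satisfies sin θ_c = n₂/n₁.
θ_c = arcsin(0.6878) = 43.46°.

θ_c ≈ 43.46°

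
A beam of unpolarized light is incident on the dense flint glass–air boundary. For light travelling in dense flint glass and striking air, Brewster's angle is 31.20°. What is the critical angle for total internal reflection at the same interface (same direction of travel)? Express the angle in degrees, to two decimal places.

tan θ_B = n₂/n₁ = tan 31.20° = 0.6056.
Total internal reflection: sin θ_c = n₂/n₁ = 0.6056.
θ_c = arcsin(0.6056) = 37.27°.

θ_c ≈ 37.27°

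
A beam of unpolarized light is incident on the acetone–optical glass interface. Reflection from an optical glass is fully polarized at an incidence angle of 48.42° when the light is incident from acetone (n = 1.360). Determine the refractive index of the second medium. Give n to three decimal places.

At the Brewster angle, tan θ_B = n₂/n₁ with n₁ on the incident side (acetone) and n₂ on the transmitted side (an optical glass).
n₂ = n₁ tan θ_B = 1.360 × tan 48.42° = 1.533.

n ≈ 1.533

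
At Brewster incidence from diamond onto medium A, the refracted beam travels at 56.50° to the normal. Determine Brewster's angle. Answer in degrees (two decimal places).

At Brewster's angle the reflected and refracted rays are perpendicular, so θ_B + θ_t = 90°.
θ_B = 90° − 56.50° = 33.50°.

θ_B ≈ 33.50°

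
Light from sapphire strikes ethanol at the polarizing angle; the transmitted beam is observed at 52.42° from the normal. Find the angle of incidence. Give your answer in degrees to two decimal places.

At Brewster's angle the reflected and refracted rays are perpendicular, so θ_B + θ_t = 90°.
So θ_B = 90° − θ_t = 90° − 52.42° = 37.58°.

θ_B ≈ 37.58°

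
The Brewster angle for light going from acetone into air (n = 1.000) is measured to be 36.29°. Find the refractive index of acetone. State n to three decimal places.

n ≈ 1.362

Full polarization of the reflected beam means tan θ_B = n₂/n₁, where n₁ is the incident medium (acetone).
n₁ = n₂ / tan θ_B = 1.000 / tan 36.29° = 1.362.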